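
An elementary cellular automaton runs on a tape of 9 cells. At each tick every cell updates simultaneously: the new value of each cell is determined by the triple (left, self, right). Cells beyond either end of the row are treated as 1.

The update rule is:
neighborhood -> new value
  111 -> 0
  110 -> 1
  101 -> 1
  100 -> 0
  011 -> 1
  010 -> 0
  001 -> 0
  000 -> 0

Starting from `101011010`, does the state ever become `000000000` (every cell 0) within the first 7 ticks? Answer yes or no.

tick 1: 110111101
tick 2: 011100111
tick 3: 110100100
tick 4: 011000000
tick 5: 111000000
tick 6: 001000000
tick 7: 000000000
all cells are 0 at tick 7

yes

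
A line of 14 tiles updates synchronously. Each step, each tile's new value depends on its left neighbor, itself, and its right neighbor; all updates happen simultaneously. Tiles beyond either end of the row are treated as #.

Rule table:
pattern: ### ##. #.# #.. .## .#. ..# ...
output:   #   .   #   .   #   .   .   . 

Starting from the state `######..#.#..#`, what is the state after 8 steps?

#####....#...#
####.........#
###..........#
##...........#
#............#
.............#
.............#  (fixed point — unchanged through step 8)

.............#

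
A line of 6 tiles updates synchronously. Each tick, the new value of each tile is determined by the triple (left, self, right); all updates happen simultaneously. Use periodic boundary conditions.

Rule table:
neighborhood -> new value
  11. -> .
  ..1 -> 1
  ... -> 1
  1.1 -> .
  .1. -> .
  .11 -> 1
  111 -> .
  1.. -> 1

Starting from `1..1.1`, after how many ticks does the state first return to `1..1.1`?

.11..1
.1.11.
1..1.1

3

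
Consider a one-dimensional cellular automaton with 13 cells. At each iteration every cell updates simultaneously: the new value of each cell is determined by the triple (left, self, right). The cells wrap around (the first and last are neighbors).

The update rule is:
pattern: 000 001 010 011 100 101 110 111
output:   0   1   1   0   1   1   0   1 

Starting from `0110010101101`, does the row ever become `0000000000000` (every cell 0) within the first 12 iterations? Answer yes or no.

no

1001111110011
0110111101101
1001011010011
0111100111101
1011011011011
0100100100101
1111111111111
1111111111111  (fixed point — unchanged through iteration 12)
iteration 12 is 1111111111111, still not uniform 0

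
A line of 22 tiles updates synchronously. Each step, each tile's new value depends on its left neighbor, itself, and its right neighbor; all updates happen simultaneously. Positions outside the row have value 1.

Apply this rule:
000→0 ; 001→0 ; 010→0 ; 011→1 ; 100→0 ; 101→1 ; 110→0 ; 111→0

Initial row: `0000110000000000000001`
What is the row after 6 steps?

0000000000000000000001

0000100000000000000001
0000000000000000000001
0000000000000000000001  (fixed point — unchanged through step 6)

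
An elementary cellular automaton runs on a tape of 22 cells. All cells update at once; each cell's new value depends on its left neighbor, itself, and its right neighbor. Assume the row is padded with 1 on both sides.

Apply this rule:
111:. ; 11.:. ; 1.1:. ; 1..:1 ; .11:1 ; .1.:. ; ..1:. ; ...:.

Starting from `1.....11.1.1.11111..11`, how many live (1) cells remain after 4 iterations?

.1....1......1....1.1.
..1....1......1.......
1..1....1......1......
.1..1....1......1.....
count of 1: 4

4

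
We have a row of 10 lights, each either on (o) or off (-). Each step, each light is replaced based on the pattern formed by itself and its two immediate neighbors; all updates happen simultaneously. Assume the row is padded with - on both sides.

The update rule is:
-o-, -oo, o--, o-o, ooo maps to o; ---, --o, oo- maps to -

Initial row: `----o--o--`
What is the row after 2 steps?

----o-oo-o

----oo-oo-
----o-oo-o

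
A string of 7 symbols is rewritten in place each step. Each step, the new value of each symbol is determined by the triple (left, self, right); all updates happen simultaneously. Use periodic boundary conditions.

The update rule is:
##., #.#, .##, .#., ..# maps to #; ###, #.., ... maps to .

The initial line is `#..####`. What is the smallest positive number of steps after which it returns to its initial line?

14

step 1: #.##...
step 2: ####..#
step 3: ...#.##
step 4: ..#####
step 5: .##...#
step 6: ###..##
step 7: ..#.##.
step 8: .#####.
step 9: ##...#.
step 10: ##..###
step 11: .#.##..
step 12: #####..
step 13: #...#.#
step 14: #..####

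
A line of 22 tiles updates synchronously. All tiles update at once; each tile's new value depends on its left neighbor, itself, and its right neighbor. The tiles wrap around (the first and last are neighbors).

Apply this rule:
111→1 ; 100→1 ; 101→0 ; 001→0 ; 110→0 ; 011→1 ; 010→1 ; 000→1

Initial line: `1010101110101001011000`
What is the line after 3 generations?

1010101010101101010110

generation 1: 1010101100101101010110
generation 2: 1010101010101001010100
generation 3: 1010101010101101010110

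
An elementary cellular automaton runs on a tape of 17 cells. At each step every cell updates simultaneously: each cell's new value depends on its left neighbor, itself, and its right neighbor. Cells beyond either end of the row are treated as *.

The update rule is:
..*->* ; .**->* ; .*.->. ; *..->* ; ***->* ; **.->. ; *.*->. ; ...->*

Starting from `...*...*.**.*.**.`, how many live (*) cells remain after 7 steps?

11

step 1: ***.***..*....*..
step 2: **..**.**.****.**
step 3: *.***..*..***..**
step 4: ..**.**.****.****
step 5: ***..*..***..****
step 6: **.**.****.******
step 7: *..*..***..******
count of *: 11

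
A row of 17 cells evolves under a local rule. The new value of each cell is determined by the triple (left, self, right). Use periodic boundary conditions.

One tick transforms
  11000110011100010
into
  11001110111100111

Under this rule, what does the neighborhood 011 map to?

1

At position 0 the neighborhood is 011; the next row has 1 there.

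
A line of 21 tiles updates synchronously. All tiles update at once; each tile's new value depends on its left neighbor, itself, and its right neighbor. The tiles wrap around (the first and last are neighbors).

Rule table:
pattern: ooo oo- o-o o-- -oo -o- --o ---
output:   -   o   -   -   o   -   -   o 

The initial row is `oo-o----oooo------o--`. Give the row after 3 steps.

oo---oo-o--o-oooo----
oo-o-oo------o--o-oo-
oo---oo-oooo------oo-

oo---oo-oooo------oo-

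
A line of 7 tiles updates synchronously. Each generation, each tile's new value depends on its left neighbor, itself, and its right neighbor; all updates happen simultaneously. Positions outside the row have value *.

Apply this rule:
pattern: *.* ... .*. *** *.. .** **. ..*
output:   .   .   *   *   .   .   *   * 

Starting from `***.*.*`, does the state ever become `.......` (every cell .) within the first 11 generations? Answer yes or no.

no

generation 1: ***.*..
generation 2: ***.*.*  (repeats generation 0; period 2)
generation 11: ***.*..
generation 11 is ***.*.., still not uniform .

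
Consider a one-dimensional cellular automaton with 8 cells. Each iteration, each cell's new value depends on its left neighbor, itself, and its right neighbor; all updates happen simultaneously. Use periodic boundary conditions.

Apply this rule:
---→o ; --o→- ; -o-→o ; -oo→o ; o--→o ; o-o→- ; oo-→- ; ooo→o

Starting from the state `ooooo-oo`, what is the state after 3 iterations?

oooo--oo
ooo-o-oo
oo--o-oo

oo--o-oo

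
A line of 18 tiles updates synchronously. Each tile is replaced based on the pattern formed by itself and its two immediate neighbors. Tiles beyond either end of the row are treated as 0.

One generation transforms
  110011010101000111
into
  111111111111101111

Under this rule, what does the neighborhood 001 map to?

At position 3 the neighborhood is 001; the next row has 1 there.

1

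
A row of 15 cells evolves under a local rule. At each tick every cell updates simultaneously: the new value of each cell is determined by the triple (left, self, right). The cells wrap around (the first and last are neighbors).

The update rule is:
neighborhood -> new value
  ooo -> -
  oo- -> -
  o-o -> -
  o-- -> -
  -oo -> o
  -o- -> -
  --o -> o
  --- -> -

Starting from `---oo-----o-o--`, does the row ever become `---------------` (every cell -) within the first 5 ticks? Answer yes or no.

no

--oo-----o-----
-oo-----o------
oo-----o-------
o-----o-------o
-----o-------oo
tick 5 is -----o-------oo, still not uniform -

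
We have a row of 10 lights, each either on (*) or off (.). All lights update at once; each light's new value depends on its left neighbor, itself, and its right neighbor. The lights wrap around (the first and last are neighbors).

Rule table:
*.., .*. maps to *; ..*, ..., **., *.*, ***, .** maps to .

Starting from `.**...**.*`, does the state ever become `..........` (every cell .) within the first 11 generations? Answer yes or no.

...*.....*
*..**....*
.*...*....
.**..**...
...*...*..
...**..**.
.....*...*
*....**..*
.*.....*..
.**....**.
...*.....*
generation 11 is ...*.....*, still not uniform .

no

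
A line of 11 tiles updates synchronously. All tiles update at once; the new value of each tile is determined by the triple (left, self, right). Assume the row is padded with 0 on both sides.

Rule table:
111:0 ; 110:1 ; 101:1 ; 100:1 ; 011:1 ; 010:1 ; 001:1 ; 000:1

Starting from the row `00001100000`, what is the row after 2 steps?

10000000001

11111111111
10000000001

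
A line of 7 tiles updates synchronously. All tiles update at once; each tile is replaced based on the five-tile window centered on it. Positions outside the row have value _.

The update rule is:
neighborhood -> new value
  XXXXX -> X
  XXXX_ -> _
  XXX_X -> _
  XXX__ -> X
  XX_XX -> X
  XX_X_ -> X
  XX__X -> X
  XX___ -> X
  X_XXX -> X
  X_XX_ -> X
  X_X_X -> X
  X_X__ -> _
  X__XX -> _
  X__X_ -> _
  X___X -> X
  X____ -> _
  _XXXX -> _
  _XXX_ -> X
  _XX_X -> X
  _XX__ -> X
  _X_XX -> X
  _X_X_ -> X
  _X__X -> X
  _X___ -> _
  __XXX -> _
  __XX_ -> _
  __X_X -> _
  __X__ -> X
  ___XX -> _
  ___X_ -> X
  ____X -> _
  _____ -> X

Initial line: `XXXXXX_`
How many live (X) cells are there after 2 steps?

step 1: __XX_XX
step 2: ___XXXX
count of X: 4

4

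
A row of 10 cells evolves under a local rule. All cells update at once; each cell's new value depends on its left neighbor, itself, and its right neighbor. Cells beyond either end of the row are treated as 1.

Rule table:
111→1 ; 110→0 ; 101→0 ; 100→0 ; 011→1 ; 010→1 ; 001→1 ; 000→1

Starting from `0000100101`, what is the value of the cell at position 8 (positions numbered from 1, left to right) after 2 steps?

0

step 1: 0111101101
step 2: 0111001001
position 8 holds 0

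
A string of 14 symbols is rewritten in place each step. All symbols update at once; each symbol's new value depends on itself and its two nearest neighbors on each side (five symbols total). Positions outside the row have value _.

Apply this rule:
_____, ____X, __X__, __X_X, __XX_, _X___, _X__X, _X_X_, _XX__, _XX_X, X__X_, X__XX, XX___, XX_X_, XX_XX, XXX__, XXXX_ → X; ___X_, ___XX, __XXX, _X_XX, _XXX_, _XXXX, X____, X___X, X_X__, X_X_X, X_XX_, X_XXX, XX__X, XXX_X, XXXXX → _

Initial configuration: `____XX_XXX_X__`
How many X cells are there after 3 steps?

11

XXX_XXX___X_X_
___X__XX__XX_X
XX_XXXXX_XXXX_
count of X: 11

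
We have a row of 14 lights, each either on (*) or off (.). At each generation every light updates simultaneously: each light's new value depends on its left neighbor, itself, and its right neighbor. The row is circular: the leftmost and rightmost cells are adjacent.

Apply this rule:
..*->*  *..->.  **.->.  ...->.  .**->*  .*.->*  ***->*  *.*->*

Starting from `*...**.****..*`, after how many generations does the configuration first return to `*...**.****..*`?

14

...**.****..**
..**.****..**.
.**.****..**..
**.****..**...
*.****..**...*
.****..**...**
****..**...**.
***..**...**.*
**..**...**.**
*..**...**.***
..**...**.****
.**...**.****.
**...**.****..
*...**.****..*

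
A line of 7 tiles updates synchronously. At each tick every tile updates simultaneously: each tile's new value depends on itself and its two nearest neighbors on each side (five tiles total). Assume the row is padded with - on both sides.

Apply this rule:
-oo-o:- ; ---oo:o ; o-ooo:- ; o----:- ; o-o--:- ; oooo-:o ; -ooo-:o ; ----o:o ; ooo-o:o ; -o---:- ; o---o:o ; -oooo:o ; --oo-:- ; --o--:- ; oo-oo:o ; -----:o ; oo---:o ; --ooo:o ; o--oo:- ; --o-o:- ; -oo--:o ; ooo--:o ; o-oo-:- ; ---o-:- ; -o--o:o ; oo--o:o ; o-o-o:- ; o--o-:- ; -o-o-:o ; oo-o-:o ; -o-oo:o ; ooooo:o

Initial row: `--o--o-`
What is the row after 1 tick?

o--o---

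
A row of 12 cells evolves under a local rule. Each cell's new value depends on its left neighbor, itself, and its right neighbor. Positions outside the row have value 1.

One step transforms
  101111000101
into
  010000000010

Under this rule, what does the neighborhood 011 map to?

At position 2 the neighborhood is 011; the next row has 0 there.

0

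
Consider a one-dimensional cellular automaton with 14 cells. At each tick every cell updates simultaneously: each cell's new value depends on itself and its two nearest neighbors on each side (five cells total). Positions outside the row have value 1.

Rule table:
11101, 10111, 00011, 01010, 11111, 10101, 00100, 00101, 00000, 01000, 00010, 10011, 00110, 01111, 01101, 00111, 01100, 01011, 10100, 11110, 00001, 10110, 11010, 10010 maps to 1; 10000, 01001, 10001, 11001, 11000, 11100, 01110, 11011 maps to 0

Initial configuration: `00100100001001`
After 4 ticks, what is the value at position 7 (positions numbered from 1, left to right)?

01101110111011
01101010101011
01111111111111
01111111111111
position 7 holds 1

1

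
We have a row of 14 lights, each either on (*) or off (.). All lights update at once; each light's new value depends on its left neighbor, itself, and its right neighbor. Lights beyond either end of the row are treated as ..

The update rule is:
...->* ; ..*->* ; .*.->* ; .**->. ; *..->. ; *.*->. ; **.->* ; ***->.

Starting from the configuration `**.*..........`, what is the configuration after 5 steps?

.*.*.*********
**.*.........*
.*.*.*********  (repeats step 1; period 2)
step 5: .*.*.*********

.*.*.*********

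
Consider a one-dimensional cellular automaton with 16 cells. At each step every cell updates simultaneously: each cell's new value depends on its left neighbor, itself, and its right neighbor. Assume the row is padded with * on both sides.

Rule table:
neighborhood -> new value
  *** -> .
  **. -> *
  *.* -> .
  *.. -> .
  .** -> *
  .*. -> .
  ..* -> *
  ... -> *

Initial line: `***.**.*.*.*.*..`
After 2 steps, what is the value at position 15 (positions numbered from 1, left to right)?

*

..*.**.........*
.*..**.*********
position 15 holds *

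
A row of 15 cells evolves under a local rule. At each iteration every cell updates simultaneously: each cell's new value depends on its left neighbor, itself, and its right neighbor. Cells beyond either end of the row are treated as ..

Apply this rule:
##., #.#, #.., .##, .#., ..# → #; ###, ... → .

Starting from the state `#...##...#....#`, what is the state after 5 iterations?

#..####.#######

iteration 1: ##.####.###..##
iteration 2: ####..###.#####
iteration 3: #..####.###...#
iteration 4: ####..###.##.##
iteration 5: #..####.#######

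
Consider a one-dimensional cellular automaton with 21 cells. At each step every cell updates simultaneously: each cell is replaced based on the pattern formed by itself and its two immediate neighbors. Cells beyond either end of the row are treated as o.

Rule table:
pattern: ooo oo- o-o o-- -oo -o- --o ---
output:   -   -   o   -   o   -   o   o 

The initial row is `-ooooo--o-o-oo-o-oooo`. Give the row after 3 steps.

step 1: oo-----o-o-oo-o-oo---
step 2: ---oooo-o-oo-o-oo--oo
step 3: -ooo---o-oo-o-oo--oo-

-ooo---o-oo-o-oo--oo-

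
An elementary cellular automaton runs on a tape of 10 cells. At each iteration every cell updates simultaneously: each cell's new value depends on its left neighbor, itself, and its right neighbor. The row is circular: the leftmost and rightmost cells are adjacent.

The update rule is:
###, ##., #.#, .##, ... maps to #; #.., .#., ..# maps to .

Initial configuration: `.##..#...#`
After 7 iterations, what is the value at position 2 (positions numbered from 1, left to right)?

#

###....#..
###.##....
######.##.
##########
##########  (fixed point — unchanged through iteration 7)
position 2 holds #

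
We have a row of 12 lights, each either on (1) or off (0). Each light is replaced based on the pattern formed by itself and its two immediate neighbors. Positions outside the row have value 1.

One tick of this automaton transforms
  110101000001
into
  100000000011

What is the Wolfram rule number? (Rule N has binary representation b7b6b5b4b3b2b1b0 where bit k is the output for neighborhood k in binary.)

position 0: 111 → 1  (bit 7 = 1)
position 1: 110 → 0  (bit 6 = 0)
position 2: 101 → 0  (bit 5 = 0)
position 6: 100 → 0  (bit 4 = 0)
position 11: 011 → 1  (bit 3 = 1)
position 3: 010 → 0  (bit 2 = 0)
position 10: 001 → 1  (bit 1 = 1)
position 7: 000 → 0  (bit 0 = 0)
bits b7..b0 = 10001010 = 138

138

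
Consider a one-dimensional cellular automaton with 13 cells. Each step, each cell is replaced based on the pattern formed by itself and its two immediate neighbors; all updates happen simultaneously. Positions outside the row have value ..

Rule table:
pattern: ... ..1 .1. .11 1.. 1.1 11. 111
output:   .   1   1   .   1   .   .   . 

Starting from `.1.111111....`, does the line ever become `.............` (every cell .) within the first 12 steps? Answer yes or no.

no

11.......1...
..1.....111..
.111...1...1.
1...1.111.111
11.11........
.....1.......
....111......
...1...1.....
..111.111....
.1.......1...
111.....111..
...1...1...1.
step 12 is ...1...1...1., still not uniform .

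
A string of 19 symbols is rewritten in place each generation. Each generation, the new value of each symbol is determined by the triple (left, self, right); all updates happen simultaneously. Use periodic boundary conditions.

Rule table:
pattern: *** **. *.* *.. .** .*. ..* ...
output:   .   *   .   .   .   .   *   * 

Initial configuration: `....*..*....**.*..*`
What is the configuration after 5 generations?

*..*..*.*..*....***

.***..*..***.*...*.
*..*.*..*..*...**..
..*....*..*..**.*.*
.*..***..*..*.*....
*..*..*.*..*....***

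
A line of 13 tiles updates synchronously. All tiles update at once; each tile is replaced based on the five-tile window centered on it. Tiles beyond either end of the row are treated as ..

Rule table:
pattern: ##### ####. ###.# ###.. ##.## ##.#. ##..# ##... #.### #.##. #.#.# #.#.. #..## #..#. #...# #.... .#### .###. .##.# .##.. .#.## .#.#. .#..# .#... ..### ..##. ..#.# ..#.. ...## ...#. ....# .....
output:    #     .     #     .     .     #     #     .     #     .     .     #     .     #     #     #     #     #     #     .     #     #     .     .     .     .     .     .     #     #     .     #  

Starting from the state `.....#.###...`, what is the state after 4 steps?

###.#.###..##
.###.###.#...
#.##.#####.##
.#.#.###.#...

.#.#.###.#...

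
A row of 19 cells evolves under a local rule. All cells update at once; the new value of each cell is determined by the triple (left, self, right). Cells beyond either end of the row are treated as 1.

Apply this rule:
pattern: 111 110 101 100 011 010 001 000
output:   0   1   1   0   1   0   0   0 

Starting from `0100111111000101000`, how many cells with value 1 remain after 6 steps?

1

1000100001000010000
1000000000000000000
1000000000000000000  (fixed point — unchanged through step 6)
count of 1: 1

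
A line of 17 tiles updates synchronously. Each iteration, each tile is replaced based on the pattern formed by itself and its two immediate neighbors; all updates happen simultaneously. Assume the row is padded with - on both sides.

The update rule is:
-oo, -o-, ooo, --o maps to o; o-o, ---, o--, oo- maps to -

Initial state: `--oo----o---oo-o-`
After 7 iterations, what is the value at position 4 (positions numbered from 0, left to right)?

-oo----oo--oo--o-
oo----oo--oo--oo-
o----oo--oo--oo--
o---oo--oo--oo---
o--oo--oo--oo----
o-oo--oo--oo-----
o-o--oo--oo------
position 4 holds -

-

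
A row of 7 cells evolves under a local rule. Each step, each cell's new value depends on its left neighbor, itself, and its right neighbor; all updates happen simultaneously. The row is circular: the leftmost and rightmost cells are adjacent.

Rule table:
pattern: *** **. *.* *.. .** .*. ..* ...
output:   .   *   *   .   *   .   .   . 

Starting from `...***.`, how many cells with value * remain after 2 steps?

1

...*.*.
....*..
count of *: 1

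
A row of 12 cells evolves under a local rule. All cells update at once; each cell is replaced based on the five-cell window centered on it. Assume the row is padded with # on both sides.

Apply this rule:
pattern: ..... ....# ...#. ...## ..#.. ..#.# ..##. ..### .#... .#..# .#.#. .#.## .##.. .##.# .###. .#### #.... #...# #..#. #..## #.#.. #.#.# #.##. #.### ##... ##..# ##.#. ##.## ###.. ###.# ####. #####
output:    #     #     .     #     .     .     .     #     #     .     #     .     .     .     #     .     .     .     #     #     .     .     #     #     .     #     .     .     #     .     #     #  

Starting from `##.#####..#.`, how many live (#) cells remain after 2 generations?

#..#.#####..
###..#.#####
count of #: 9

9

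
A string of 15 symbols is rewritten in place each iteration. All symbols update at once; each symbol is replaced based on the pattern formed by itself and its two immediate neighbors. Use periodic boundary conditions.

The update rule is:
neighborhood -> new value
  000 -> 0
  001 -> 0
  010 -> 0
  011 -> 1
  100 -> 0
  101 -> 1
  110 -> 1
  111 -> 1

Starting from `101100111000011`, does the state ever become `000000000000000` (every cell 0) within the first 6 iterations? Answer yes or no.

no

111100111000011
111100111000011  (fixed point — unchanged through iteration 6)
iteration 6 is 111100111000011, still not uniform 0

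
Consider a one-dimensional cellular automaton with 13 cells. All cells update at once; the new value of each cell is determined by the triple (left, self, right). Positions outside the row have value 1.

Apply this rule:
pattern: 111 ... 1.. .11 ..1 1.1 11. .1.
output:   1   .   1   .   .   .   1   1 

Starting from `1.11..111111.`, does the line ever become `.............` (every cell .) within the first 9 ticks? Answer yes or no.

no

1..11..11111.
11..11..1111.
111..11..111.
1111..11..11.
11111..11..1.
111111..11.1.
1111111..1.1.
11111111.1.1.
11111111.1.1.
tick 9 is 11111111.1.1., still not uniform .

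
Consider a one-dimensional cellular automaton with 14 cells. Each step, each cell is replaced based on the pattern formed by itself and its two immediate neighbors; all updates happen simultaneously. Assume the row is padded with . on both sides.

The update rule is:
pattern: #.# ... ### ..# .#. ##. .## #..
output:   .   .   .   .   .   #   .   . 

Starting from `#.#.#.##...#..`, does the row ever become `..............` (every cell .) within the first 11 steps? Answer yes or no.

step 1: .......#......
step 2: ..............
all cells are . at step 2

yes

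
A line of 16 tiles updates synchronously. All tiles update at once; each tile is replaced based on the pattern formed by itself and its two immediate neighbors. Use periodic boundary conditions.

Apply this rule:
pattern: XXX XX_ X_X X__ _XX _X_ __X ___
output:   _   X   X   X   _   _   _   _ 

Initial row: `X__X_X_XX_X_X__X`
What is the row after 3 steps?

step 1: XX__X_X_XX_X_X__
step 2: _XX__X_X_XX_X_X_
step 3: __XX__X_X_XX_X_X

__XX__X_X_XX_X_X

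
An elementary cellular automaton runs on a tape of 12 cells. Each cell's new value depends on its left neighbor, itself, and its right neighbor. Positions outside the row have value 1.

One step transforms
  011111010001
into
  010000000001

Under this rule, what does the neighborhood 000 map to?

0

At position 9 the neighborhood is 000; the next row has 0 there.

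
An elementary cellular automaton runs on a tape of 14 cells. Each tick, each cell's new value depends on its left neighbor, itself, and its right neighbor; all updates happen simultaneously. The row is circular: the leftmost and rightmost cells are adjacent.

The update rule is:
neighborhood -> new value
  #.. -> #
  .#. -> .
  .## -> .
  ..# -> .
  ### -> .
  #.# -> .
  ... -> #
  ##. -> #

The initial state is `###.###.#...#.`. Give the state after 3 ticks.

..#...#..##...
#..##..#..####
##..##..#.....

##..##..#.....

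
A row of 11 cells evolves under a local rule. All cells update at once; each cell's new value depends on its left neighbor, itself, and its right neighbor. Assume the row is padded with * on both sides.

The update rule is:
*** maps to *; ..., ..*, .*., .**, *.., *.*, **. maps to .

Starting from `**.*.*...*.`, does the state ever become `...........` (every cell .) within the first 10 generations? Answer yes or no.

*..........
...........
all cells are . at generation 2

yes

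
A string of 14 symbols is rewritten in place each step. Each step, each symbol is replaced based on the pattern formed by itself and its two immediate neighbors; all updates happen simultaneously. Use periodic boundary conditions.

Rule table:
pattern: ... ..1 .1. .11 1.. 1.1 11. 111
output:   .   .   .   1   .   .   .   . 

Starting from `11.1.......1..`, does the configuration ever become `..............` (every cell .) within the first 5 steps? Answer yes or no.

yes

1.............
..............
all cells are . at step 2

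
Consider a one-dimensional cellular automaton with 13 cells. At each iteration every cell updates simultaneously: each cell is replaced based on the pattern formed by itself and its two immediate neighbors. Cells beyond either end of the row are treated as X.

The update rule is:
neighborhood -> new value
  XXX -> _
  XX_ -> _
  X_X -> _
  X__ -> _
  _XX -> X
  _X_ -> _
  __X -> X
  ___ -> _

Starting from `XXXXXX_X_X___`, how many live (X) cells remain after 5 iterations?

3

____________X
___________XX
__________XX_
_________XX__
________XX__X
count of X: 3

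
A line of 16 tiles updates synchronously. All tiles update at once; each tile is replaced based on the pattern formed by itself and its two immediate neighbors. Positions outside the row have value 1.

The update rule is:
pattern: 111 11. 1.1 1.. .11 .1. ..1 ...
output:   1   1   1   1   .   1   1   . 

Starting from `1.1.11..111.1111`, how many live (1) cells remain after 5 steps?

1111.111.111.111
11111.111.111.11
111111.111.111.1
1111111.111.111.
11111111.111.111
count of 1: 14

14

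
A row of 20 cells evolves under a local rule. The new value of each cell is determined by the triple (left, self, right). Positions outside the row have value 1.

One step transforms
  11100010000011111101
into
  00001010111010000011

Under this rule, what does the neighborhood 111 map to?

0

At position 0 the neighborhood is 111; the next row has 0 there.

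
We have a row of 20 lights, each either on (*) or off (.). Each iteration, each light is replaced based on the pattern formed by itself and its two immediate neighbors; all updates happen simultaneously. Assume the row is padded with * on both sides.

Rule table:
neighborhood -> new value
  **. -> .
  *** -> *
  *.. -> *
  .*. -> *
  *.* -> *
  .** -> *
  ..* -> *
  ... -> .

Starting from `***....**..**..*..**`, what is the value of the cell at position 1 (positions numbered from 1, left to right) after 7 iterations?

**.*..**.***.*******
*.*****.***.********
.*****.***.*********
*****.***.**********
****.***.***********
***.***.************
**.***.*************
position 1 holds *

*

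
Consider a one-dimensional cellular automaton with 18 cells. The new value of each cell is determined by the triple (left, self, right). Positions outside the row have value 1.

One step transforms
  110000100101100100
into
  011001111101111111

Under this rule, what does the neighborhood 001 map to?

At position 5 the neighborhood is 001; the next row has 1 there.

1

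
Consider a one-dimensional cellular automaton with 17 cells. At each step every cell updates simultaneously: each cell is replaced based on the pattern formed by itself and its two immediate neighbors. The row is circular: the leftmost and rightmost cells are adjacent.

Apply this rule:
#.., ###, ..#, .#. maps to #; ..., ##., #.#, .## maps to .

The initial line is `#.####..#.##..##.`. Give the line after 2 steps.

step 1: #..##.###...##...
step 2: ###....#.#.#..#.#

###....#.#.#..#.#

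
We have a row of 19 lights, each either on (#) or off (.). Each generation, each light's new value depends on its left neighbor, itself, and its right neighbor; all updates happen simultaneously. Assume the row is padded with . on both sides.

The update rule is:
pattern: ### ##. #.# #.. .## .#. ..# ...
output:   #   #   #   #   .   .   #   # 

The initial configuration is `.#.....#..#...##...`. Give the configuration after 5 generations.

#.#.#.#####.##.###.

#.#####.##.###.####
.#.#####.##.###.###
#.#.#####.##.###.##
.#.#.#####.##.###.#
#.#.#.#####.##.###.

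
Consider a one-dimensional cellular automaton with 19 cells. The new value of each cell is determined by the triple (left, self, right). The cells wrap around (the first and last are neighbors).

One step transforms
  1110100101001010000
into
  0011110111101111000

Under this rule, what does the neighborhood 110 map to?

At position 2 the neighborhood is 110; the next row has 1 there.

1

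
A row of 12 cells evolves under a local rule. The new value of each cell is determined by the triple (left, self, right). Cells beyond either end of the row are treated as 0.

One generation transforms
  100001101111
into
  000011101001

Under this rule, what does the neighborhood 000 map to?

At position 2 the neighborhood is 000; the next row has 0 there.

0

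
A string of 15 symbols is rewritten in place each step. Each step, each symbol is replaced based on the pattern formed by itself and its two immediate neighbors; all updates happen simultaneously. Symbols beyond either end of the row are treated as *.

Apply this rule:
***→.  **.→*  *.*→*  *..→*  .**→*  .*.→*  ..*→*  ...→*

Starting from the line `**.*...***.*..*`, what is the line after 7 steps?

step 1: .*******.******
step 2: **.....***.....
step 3: .*******.******  (repeats step 1; period 2)
step 7: .*******.******

.*******.******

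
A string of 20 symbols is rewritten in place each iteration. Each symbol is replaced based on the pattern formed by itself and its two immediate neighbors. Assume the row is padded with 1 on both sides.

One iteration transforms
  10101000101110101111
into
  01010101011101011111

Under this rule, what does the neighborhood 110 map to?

0

At position 0 the neighborhood is 110; the next row has 0 there.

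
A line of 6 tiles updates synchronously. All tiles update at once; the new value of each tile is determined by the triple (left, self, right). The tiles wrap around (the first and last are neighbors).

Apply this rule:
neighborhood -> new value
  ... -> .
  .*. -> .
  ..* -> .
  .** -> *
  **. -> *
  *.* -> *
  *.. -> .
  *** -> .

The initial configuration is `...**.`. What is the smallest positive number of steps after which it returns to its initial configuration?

...**.

1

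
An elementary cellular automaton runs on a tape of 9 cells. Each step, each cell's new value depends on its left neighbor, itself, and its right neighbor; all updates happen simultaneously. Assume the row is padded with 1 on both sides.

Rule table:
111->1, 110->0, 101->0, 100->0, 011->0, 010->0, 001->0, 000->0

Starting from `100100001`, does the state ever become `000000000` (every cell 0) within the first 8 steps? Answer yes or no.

yes

step 1: 000000000
all cells are 0 at step 1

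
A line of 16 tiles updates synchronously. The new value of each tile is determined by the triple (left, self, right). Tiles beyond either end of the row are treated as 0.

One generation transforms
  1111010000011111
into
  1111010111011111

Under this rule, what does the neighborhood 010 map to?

At position 5 the neighborhood is 010; the next row has 1 there.

1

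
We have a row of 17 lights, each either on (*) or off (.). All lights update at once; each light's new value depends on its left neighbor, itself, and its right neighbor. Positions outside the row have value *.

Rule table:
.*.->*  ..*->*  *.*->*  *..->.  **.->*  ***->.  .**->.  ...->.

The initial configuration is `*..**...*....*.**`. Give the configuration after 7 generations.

****.*..**....**.

generation 1: *.*.*..**...***..
generation 2: *****.*.*..*..*.*
generation 3: ....*****.**.***.
generation 4: ...*....**.**..**
generation 5: ..**...*.**.*.*..
generation 6: .*.*..***.*****.*
generation 7: ****.*..**....**.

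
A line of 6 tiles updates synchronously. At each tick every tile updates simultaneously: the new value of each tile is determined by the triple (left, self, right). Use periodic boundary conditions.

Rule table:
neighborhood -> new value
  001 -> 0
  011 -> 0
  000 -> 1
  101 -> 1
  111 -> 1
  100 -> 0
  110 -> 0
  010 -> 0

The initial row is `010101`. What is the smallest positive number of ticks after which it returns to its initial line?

2

tick 1: 101010
tick 2: 010101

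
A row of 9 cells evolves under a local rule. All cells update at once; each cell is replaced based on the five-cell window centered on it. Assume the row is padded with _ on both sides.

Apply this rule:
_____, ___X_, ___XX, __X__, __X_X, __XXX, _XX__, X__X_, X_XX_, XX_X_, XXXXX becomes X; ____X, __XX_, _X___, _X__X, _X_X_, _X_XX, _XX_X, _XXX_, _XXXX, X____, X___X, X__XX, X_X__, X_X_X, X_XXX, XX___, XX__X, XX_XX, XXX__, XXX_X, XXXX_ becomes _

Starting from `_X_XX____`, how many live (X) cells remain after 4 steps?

2

XX_XX__XX
___XX___X
X_X_X__XX
X_______X
count of X: 2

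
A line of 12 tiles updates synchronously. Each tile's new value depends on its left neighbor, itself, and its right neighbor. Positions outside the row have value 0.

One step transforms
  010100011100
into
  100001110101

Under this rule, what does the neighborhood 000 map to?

At position 5 the neighborhood is 000; the next row has 1 there.

1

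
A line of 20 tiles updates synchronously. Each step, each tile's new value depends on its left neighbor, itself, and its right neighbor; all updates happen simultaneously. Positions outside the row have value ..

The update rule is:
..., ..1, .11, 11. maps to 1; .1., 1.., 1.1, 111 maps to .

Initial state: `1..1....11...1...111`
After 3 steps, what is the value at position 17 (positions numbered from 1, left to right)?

..1..11111.11..111.1
11..11...1.11.11.1..
11.111.11..11.11...1
position 17 holds .

.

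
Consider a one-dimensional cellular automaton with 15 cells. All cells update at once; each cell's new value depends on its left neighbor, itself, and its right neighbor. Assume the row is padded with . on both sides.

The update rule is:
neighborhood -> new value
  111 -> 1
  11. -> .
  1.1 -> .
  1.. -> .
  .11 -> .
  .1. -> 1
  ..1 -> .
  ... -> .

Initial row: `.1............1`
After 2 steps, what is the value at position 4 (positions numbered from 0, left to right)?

.

step 1: .1............1  (fixed point — unchanged through step 2)
position 4 holds .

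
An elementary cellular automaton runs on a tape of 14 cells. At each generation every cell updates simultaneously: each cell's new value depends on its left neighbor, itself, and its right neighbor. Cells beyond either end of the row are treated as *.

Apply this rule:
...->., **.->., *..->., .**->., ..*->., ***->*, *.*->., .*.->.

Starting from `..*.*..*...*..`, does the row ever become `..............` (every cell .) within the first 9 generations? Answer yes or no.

yes

..............
all cells are . at generation 1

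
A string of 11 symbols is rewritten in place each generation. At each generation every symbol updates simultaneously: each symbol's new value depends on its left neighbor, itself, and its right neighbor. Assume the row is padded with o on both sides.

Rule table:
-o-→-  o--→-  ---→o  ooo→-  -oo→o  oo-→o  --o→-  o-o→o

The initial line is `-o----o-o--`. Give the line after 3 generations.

o--oo-oo--o

generation 1: o--oo--o---
generation 2: o--oo----o-
generation 3: o--oo-oo--o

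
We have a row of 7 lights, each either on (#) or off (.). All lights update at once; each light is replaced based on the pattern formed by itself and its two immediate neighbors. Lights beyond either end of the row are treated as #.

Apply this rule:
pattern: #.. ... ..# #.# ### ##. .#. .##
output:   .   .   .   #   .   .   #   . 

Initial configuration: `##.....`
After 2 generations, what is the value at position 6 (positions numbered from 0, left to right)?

.

.......
.......
position 6 holds .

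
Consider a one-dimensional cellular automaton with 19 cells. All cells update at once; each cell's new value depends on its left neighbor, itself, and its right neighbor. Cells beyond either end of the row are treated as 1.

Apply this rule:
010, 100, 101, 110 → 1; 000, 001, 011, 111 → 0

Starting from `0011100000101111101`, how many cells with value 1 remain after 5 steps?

8

1000110000110000110
1100011000011000011
0110001100001100000
1011000110000110000
1101100011000011000
count of 1: 8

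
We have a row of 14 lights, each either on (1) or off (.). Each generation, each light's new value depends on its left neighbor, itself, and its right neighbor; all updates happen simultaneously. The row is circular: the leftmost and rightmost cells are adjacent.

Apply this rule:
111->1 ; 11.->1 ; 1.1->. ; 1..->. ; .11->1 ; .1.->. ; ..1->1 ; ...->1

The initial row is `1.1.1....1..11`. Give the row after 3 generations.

1.....111..111
1.1111111.1111
1.1111111.1111

1.1111111.1111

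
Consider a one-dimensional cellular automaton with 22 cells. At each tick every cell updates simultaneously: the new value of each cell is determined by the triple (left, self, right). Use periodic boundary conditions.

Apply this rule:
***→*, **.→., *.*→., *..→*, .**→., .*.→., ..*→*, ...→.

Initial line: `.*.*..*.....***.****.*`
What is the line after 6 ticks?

.*...*....*...*.*.**.*

....**.*...*.*...**...
...*....*.*...*.*..*..
..*.*..*...*.*...**.*.
.*...**.*.*...*.*....*
..*.*......*.*...*..*.
.*...*....*...*.*.**.*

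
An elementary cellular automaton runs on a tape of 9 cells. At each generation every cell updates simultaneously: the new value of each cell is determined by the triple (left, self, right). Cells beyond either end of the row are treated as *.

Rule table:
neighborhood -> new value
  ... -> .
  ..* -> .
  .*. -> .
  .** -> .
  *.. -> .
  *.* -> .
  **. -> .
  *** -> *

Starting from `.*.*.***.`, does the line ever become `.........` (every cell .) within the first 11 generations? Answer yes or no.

......*..
.........
all cells are . at generation 2

yes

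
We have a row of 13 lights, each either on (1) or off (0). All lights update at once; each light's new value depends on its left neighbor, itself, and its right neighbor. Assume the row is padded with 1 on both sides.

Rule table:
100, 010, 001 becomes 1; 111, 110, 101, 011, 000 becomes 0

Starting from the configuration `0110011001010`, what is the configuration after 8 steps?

0001100111010
1010011000010
0011100100110
1100011111000
0010100000101
1110110001100
0000001010011
1000011011100

1000011011100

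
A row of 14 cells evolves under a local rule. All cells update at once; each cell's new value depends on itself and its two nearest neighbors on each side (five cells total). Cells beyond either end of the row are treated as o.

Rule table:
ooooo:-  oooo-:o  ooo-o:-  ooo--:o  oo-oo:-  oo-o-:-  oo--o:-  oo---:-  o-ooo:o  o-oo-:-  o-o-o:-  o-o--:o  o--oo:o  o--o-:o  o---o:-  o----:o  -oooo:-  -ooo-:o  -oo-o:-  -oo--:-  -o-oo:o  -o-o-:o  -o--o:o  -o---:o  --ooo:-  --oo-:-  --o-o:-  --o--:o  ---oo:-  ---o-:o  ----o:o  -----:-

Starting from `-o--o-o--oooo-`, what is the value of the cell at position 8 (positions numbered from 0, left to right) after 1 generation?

o

-ooo-oooo--o--
position 8 holds o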